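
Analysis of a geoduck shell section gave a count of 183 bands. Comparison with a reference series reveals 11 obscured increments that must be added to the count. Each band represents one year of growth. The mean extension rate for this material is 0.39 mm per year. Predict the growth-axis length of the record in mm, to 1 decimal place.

75.7 mm

Correcting the raw count gives 183 + 11 = 194 true bands.
Length ≈ 0.39 × 194 = 75.7 mm.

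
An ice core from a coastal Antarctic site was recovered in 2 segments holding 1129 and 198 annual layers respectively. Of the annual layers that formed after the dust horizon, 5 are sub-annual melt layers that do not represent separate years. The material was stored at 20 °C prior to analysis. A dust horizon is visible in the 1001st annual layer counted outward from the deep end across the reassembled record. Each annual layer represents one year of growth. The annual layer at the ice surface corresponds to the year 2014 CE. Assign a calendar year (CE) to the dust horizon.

Total annual layers = 1129 + 198 = 1327.
The dust horizon sits at annual layer 1001 from the deep end, so 1327 − 1001 = 326 annual layers formed after it.
Excluding 5 false annual layers: 326 − 5 = 321.
The annual layer at the ice surface is 2014 CE, so the dust horizon dates to 2014 − 321 = 1693 CE.

1693 CE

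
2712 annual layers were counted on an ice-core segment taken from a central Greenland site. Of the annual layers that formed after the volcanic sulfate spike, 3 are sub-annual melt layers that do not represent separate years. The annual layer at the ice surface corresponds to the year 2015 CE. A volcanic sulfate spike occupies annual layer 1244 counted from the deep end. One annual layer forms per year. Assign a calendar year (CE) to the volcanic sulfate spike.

The volcanic sulfate spike sits at annual layer 1244 from the deep end, so 2712 − 1244 = 1468 annual layers formed after it.
Removing the 3 false annual layers leaves 1468 − 3 = 1465 true annual layers beyond the volcanic sulfate spike.
2015 − 1465 = 550 CE.

550 CE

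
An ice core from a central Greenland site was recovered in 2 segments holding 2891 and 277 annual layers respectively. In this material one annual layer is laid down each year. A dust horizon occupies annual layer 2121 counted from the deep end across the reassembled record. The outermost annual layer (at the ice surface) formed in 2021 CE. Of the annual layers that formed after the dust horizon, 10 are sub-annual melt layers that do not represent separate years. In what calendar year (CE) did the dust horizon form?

Total annual layers = 2891 + 277 = 3168.
3168 − 2121 = 1047 annual layers lie beyond the dust horizon toward the ice surface.
1047 − 10 false = 1037 true annual layers after the dust horizon.
2021 − 1037 = 984 CE.

984 CE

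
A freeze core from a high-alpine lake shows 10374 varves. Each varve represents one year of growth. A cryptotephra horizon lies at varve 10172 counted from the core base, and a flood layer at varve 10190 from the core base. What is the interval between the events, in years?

Separation: 10190 − 10172 = 18 varves.
One varve per year makes the interval 18 years.

18 years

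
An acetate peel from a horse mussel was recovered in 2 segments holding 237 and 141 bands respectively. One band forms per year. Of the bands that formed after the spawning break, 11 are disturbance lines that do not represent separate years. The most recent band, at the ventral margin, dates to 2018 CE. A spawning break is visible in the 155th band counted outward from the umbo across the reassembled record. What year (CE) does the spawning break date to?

1806 CE

Total bands = 237 + 141 = 378.
378 − 155 = 223 bands lie beyond the spawning break toward the ventral margin.
223 − 11 false = 212 true bands after the spawning break.
Counting back 212 years from 2018 CE places the spawning break in 2018 − 212 = 1806 CE.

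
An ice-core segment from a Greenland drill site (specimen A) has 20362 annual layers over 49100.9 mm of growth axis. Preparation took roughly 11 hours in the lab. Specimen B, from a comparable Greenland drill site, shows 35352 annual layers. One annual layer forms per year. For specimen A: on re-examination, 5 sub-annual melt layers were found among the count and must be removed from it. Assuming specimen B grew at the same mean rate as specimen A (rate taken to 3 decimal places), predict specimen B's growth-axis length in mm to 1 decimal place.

Specimen A: adjusted count: 20362 − 5 = 20357 annual layers.
A: Extension rate ≈ 49100.9 / 20357 = 2.412 mm per year.
B's length ≈ 2.412 × 35352 = 85269.0 mm.

85269.0 mm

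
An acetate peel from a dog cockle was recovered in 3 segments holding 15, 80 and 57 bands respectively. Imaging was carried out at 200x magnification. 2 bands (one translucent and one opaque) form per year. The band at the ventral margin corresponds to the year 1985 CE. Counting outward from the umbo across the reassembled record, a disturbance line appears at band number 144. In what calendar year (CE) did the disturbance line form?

Total bands = 15 + 80 + 57 = 152.
Between band 144 and the ventral margin there are 152 − 144 = 8 bands.
With 2 bands per year, 8 / 2 = 4 years.
The band at the ventral margin is 1985 CE, so the disturbance line dates to 1985 − 4 = 1981 CE.

1981 CE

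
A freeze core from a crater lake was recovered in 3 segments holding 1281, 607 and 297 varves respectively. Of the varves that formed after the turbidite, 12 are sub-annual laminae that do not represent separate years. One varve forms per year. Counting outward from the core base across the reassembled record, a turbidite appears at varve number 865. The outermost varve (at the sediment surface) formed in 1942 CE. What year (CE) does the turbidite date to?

634 CE

Total varves = 1281 + 607 + 297 = 2185.
Between varve 865 and the sediment surface there are 2185 − 865 = 1320 varves.
Removing the 12 false varves leaves 1320 − 12 = 1308 true varves beyond the turbidite.
Counting back 1308 years from 1942 CE places the turbidite in 1942 − 1308 = 634 CE.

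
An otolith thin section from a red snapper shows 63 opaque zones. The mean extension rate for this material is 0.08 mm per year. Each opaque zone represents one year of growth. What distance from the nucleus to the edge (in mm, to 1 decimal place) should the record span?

5.0 mm

63 years of growth are recorded.
63 years at 0.08 mm/year gives 0.08 × 63 = 5.0 mm.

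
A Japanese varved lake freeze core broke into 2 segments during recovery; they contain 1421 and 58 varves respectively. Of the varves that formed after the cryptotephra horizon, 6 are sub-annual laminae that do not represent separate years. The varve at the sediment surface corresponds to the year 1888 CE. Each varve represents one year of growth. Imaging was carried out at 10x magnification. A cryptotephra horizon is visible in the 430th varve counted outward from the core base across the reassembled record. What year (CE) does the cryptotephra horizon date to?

845 CE

Total varves = 1421 + 58 = 1479.
1479 − 430 = 1049 varves lie beyond the cryptotephra horizon toward the sediment surface.
1049 − 6 false = 1043 true varves after the cryptotephra horizon.
1888 − 1043 = 845 CE.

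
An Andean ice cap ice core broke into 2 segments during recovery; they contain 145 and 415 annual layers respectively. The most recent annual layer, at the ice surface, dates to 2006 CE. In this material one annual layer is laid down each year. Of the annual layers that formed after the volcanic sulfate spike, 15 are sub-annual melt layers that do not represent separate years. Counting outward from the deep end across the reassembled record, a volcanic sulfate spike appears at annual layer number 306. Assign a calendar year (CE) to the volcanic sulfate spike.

Total annual layers = 145 + 415 = 560.
The volcanic sulfate spike sits at annual layer 306 from the deep end, so 560 − 306 = 254 annual layers formed after it.
Excluding 15 false annual layers: 254 − 15 = 239.
2006 − 239 = 1767 CE.

1767 CE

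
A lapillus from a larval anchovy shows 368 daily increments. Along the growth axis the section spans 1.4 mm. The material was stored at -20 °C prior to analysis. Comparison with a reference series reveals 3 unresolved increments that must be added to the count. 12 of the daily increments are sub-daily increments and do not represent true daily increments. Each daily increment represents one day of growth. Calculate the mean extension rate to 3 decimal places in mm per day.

0.004 mm per day

Correcting the raw count gives 368 − 12 + 3 = 359 true daily increments.
1.4 mm over 359 days gives 1.4 / 359 ≈ 0.004 mm per day.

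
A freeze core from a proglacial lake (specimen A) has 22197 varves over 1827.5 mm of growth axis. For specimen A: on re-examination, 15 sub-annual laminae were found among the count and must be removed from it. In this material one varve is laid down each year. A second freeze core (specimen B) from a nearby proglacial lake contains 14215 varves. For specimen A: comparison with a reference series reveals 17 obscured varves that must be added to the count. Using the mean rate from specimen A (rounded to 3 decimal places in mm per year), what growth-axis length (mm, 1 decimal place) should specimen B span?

1165.6 mm

Specimen A: correcting the raw count gives 22197 − 15 + 17 = 22199 true varves.
A: 1827.5 mm over 22199 years gives 1827.5 / 22199 ≈ 0.082 mm per year.
B's length ≈ 0.082 × 14215 = 1165.6 mm.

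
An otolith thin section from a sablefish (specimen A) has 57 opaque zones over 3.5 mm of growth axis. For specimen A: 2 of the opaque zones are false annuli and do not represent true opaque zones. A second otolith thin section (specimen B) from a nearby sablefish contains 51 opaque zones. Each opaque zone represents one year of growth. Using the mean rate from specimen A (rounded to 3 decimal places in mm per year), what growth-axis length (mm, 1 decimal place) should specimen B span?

Specimen A: adjusted count: 57 − 2 = 55 opaque zones.
A: Extension rate ≈ 3.5 / 55 = 0.064 mm/year.
Length of B = 0.064 × 51 = 3.3 mm.

3.3 mm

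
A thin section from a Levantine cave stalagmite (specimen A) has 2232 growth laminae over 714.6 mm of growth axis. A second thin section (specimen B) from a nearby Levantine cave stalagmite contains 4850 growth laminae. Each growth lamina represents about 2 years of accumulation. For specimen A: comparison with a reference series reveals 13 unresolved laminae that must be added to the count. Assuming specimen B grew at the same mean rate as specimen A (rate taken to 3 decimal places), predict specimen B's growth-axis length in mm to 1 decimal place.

Specimen A: adjusted count: 2232 + 13 = 2245 growth laminae.
Specimen A: 2245 growth laminae at 2 years each span 2245 × 2 = 4490 years.
A: Extension rate ≈ 714.6 / 4490 = 0.159 mm per year.
Specimen B: 4850 growth laminae at 2 years each span 4850 × 2 = 9700 years. For B, 0.159 mm/year × 9700 years = 1542.3 mm.

1542.3 mm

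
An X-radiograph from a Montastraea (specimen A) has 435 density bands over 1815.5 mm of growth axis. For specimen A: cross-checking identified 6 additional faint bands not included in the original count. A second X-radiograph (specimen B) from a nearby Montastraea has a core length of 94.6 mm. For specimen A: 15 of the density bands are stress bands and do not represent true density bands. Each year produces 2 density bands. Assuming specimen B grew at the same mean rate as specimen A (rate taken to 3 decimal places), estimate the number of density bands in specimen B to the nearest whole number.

22 density bands

Specimen A: correcting the raw count gives 435 − 15 + 6 = 426 true density bands.
Specimen A: 426 density bands at 2 per year is 426 / 2 = 213 years.
A: 1815.5 mm over 213 years gives 1815.5 / 213 ≈ 8.523 mm/yr.
B spans 94.6 / 8.523 = 11.10 years; at 2 density bands per year that is 11.10 × 2 ≈ 22 density bands.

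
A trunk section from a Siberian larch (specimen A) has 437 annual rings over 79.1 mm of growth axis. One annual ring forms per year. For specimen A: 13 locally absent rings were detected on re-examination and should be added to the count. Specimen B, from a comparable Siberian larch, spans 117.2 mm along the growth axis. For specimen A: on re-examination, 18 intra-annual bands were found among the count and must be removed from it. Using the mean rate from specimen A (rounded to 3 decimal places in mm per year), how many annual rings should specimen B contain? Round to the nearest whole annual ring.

640 annual rings

Specimen A: adjusted count: 437 − 18 + 13 = 432 annual rings.
A: 79.1 mm over 432 years gives 79.1 / 432 ≈ 0.183 mm/year.
Specimen B: 117.2 mm / 0.183 mm per year = 640.44 years ≈ 640 annual rings.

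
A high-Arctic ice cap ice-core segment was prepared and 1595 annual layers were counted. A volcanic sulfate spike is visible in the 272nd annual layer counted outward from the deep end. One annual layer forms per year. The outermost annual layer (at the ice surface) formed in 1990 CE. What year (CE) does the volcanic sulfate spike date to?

667 CE

Between annual layer 272 and the ice surface there are 1595 − 272 = 1323 annual layers.
The annual layer at the ice surface is 1990 CE, so the volcanic sulfate spike dates to 1990 − 1323 = 667 CE.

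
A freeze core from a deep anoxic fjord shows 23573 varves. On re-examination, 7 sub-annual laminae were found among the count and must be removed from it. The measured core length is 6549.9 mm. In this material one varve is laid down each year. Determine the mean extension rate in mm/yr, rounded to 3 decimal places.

0.278 mm/yr

After corrections the count is 23573 − 7 = 23566 varves.
Mean rate = 6549.9 mm / 23566 years ≈ 0.278 mm/yr.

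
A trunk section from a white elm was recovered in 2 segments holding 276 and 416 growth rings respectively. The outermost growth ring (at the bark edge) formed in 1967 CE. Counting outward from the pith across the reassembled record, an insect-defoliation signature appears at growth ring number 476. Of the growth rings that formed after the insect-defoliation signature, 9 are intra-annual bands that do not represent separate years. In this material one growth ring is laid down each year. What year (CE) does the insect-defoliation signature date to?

1760 CE

Total growth rings = 276 + 416 = 692.
The insect-defoliation signature sits at growth ring 476 from the pith, so 692 − 476 = 216 growth rings formed after it.
Excluding 9 false growth rings: 216 − 9 = 207.
1967 − 207 = 1760 CE.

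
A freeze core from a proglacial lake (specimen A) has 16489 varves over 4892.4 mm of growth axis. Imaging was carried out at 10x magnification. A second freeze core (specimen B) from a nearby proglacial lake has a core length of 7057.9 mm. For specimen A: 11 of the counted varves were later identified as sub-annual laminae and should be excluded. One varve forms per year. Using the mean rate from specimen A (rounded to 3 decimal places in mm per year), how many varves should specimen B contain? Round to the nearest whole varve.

Specimen A: true varve count = 16489 − 11 = 16478.
A: Mean rate = 4892.4 mm / 16478 years ≈ 0.297 mm/year.
B spans 7057.9 / 0.297 = 23763.97 years ≈ 23764 varves.

23764 varves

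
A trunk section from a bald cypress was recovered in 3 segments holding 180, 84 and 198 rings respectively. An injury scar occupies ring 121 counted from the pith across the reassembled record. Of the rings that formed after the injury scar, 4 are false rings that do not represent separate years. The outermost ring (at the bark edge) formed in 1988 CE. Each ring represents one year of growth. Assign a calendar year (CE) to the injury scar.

1651 CE

Total rings = 180 + 84 + 198 = 462.
Between ring 121 and the bark edge there are 462 − 121 = 341 rings.
341 − 4 false = 337 true rings after the injury scar.
1988 − 337 = 1651 CE.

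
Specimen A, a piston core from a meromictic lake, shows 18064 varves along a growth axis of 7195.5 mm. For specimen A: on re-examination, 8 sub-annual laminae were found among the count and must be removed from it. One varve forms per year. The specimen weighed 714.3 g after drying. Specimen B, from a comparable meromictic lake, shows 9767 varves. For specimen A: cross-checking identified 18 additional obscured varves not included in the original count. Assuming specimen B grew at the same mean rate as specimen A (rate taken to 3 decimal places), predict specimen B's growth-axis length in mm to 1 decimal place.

Specimen A: after corrections the count is 18064 − 8 + 18 = 18074 varves.
A: 7195.5 mm over 18074 years gives 7195.5 / 18074 ≈ 0.398 mm/year.
Length of B = 0.398 × 9767 = 3887.3 mm.

3887.3 mm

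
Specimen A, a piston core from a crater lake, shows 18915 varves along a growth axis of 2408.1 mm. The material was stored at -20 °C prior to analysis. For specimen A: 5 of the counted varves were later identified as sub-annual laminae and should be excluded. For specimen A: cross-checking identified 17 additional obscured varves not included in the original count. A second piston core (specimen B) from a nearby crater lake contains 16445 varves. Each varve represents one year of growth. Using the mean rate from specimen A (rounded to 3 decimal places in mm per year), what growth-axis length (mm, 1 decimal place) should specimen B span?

Specimen A: true varve count = 18915 − 5 + 17 = 18927.
A: 2408.1 mm over 18927 years gives 2408.1 / 18927 ≈ 0.127 mm per year.
For B, 0.127 mm/year × 16445 years = 2088.5 mm.

2088.5 mm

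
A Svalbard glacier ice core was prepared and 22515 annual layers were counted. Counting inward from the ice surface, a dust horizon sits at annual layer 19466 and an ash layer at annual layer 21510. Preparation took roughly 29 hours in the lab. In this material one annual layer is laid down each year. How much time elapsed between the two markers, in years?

2044 years

21510 − 19466 = 2044 annual layers lie between the two events.
At one annual layer per year, 2044 years elapsed between them.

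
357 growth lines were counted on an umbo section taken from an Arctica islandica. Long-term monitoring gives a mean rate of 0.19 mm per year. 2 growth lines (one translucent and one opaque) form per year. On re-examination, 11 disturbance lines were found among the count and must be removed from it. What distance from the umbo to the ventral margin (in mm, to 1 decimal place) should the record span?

Correcting the raw count gives 357 − 11 = 346 true growth lines.
Dividing by 2 growth lines per year: 346 / 2 = 173 years.
Length ≈ 0.19 × 173 = 32.9 mm.

32.9 mm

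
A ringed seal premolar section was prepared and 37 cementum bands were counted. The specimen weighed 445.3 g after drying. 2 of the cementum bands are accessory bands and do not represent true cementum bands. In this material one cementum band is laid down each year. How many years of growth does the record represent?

35 years

True cementum band count = 37 − 2 = 35.
With a one-to-one cementum band periodicity this is 35 years.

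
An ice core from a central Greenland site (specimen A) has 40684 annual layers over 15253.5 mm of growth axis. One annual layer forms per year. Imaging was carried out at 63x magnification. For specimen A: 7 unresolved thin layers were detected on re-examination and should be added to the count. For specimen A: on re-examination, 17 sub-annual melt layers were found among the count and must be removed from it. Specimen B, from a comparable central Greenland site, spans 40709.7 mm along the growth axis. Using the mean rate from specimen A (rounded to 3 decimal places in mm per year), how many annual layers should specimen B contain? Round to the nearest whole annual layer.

108559 annual layers

Specimen A: after corrections the count is 40684 − 17 + 7 = 40674 annual layers.
A: 15253.5 mm over 40674 years gives 15253.5 / 40674 ≈ 0.375 mm/yr.
Specimen B: 40709.7 mm / 0.375 mm per year = 108559.20 years ≈ 108559 annual layers.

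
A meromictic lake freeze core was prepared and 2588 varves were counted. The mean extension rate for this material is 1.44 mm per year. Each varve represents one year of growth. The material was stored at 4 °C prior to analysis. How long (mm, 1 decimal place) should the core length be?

2588 years of growth are recorded.
2588 years at 1.44 mm/year gives 1.44 × 2588 = 3726.7 mm.

3726.7 mm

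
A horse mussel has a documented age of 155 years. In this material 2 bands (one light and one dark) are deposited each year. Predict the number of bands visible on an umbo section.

310 bands

155 years at 2 bands per year gives 155 × 2 = 310 bands.
So 310 bands should be present.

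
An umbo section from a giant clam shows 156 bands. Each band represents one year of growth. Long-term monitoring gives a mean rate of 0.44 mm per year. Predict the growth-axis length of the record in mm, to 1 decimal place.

156 years of growth are recorded.
156 years at 0.44 mm/year gives 0.44 × 156 = 68.6 mm.

68.6 mm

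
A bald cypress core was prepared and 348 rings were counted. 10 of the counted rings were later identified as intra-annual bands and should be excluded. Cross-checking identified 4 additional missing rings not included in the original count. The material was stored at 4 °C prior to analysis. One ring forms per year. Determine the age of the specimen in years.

342 years

Adjusted count: 348 − 10 + 4 = 342 rings.
One ring per year makes the duration 342 years.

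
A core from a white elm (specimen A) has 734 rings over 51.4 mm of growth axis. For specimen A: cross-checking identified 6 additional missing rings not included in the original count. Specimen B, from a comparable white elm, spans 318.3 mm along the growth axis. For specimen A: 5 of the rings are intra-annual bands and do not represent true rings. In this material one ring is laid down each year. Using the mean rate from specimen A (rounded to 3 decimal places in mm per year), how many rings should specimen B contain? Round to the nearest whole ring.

Specimen A: correcting the raw count gives 734 − 5 + 6 = 735 true rings.
A: Mean rate = 51.4 mm / 735 years ≈ 0.070 mm per year.
B spans 318.3 / 0.070 = 4547.14 years ≈ 4547 rings.

4547 rings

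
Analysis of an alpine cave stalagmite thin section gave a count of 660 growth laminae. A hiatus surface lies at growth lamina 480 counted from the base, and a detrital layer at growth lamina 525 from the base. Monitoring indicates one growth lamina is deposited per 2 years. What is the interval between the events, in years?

Separation: 525 − 480 = 45 growth laminae.
At 2 years per growth lamina, 45 × 2 = 90 years.

90 years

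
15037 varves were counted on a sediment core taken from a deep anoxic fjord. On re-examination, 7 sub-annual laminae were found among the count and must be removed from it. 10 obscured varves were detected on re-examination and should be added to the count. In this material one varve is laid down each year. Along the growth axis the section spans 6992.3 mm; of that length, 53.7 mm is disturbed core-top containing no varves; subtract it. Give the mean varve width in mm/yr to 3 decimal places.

0.461 mm/yr

Adjusted count: 15037 − 7 + 10 = 15040 varves.
The growth record spans 6992.3 − 53.7 = 6938.6 mm.
Mean rate = 6938.6 mm / 15040 years ≈ 0.461 mm/yr.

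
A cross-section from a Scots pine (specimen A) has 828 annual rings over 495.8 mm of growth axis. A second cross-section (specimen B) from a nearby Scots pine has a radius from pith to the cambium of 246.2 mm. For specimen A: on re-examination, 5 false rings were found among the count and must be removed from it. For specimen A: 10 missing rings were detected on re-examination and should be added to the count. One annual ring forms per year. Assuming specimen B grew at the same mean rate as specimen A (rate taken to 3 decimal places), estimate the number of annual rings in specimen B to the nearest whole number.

414 annual rings

Specimen A: correcting the raw count gives 828 − 5 + 10 = 833 true annual rings.
A: 495.8 mm over 833 years gives 495.8 / 833 ≈ 0.595 mm per year.
For B, 246.2 / 0.595 = 413.78 years ≈ 414 annual rings.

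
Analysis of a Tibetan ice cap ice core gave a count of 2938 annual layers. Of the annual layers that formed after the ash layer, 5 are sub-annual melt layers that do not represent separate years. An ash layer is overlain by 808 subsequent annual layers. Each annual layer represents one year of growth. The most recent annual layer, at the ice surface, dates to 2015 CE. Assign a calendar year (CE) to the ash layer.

808 annual layers formed after the ash layer.
808 − 5 false = 803 true annual layers after the ash layer.
Counting back 803 years from 2015 CE places the ash layer in 2015 − 803 = 1212 CE.

1212 CE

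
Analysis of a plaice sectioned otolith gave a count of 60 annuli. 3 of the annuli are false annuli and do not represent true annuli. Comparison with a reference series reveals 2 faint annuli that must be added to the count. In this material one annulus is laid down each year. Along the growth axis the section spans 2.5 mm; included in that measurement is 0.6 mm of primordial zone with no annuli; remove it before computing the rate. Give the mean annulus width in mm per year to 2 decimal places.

True annulus count = 60 − 3 + 2 = 59.
Net length = 2.5 − 0.6 = 1.9 mm.
1.9 mm over 59 years gives 1.9 / 59 ≈ 0.03 mm per year.

0.03 mm per year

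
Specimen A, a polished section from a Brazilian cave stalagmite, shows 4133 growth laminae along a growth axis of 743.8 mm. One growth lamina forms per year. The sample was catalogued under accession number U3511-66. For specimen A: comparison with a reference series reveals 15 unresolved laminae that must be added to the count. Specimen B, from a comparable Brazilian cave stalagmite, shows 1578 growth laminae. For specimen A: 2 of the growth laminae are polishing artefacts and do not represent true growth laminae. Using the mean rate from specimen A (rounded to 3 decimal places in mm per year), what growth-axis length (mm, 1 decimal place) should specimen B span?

Specimen A: adjusted count: 4133 − 2 + 15 = 4146 growth laminae.
A: 743.8 mm over 4146 years gives 743.8 / 4146 ≈ 0.179 mm per year.
For B, 0.179 mm/year × 1578 years = 282.5 mm.

282.5 mm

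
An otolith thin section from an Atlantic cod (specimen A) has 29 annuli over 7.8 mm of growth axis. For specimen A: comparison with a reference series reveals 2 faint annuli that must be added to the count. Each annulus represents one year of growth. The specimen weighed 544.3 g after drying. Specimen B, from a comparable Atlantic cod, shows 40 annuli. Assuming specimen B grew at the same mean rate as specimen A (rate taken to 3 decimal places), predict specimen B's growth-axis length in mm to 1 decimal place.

10.1 mm

Specimen A: after corrections the count is 29 + 2 = 31 annuli.
A: Extension rate ≈ 7.8 / 31 = 0.252 mm/yr.
For B, 0.252 mm/year × 40 years = 10.1 mm.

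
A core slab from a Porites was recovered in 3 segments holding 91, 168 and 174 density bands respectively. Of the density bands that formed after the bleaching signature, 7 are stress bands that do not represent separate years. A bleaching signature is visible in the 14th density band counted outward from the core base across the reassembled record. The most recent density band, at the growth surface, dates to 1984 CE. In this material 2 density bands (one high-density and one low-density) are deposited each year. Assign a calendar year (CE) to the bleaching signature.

1778 CE

Total density bands = 91 + 168 + 174 = 433.
Between density band 14 and the growth surface there are 433 − 14 = 419 density bands.
Excluding 7 false density bands: 419 − 7 = 412.
With 2 density bands per year, 412 / 2 = 206 years.
The density band at the growth surface is 1984 CE, so the bleaching signature dates to 1984 − 206 = 1778 CE.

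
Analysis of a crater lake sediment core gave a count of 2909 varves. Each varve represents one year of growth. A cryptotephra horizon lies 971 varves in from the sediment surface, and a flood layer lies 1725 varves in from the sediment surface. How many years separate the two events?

754 years

Separation: 1725 − 971 = 754 varves.
That is 754 years at one varve per year.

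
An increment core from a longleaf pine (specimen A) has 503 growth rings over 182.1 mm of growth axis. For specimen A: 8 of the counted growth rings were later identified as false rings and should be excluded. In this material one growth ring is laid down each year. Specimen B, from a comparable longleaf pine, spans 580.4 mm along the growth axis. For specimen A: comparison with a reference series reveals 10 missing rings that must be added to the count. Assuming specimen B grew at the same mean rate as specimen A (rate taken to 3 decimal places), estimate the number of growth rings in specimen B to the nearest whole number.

Specimen A: after corrections the count is 503 − 8 + 10 = 505 growth rings.
A: Mean rate = 182.1 mm / 505 years ≈ 0.361 mm/year.
For B, 580.4 / 0.361 = 1607.76 years ≈ 1608 growth rings.

1608 growth rings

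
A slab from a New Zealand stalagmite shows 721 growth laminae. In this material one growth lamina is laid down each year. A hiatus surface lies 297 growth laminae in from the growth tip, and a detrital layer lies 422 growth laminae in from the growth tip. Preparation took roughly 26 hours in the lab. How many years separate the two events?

422 − 297 = 125 growth laminae lie between the two events.
That is 125 years at one growth lamina per year.

125 years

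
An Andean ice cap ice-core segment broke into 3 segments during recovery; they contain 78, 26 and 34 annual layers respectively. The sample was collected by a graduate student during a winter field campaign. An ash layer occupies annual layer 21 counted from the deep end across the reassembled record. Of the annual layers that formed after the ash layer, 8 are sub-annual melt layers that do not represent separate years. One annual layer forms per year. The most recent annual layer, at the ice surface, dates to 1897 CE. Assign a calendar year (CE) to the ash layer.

1788 CE

Total annual layers = 78 + 26 + 34 = 138.
The ash layer sits at annual layer 21 from the deep end, so 138 − 21 = 117 annual layers formed after it.
117 − 8 false = 109 true annual layers after the ash layer.
The annual layer at the ice surface is 1897 CE, so the ash layer dates to 1897 − 109 = 1788 CE.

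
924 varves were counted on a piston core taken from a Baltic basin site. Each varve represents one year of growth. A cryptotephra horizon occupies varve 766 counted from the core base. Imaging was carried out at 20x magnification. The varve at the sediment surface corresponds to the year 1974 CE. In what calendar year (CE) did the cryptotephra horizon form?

1816 CE

924 − 766 = 158 varves lie beyond the cryptotephra horizon toward the sediment surface.
The varve at the sediment surface is 1974 CE, so the cryptotephra horizon dates to 1974 − 158 = 1816 CE.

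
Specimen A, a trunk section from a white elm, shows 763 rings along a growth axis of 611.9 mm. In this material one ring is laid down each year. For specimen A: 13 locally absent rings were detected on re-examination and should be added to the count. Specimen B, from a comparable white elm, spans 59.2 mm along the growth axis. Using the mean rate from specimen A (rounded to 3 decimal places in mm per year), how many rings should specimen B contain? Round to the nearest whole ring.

75 rings

Specimen A: adjusted count: 763 + 13 = 776 rings.
A: Mean rate = 611.9 mm / 776 years ≈ 0.789 mm/year.
B spans 59.2 / 0.789 = 75.03 years ≈ 75 rings.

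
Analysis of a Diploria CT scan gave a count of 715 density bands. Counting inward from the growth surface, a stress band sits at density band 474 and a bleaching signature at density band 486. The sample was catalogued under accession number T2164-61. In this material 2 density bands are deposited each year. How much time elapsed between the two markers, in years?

6 years

Separation: 486 − 474 = 12 density bands.
With 2 density bands per year, 12 / 2 = 6 years.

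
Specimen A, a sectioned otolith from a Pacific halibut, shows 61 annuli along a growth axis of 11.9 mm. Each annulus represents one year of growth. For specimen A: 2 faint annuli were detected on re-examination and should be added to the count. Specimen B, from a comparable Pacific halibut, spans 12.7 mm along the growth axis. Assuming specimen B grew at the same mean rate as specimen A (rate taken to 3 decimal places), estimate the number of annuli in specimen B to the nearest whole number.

Specimen A: adjusted count: 61 + 2 = 63 annuli.
A: Extension rate ≈ 11.9 / 63 = 0.189 mm per year.
Specimen B: 12.7 mm / 0.189 mm per year = 67.20 years ≈ 67 annuli.

67 annuli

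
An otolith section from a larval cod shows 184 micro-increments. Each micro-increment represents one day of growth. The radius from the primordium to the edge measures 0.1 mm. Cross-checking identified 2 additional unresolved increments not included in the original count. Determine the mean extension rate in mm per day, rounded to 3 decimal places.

After corrections the count is 184 + 2 = 186 micro-increments.
Extension rate ≈ 0.1 / 186 = 0.001 mm per day.

0.001 mm per day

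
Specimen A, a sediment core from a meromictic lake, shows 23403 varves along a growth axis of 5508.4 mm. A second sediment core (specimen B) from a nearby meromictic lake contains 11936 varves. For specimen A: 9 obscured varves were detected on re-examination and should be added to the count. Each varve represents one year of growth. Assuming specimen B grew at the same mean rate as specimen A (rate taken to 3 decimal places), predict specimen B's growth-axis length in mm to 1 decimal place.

2805.0 mm

Specimen A: true varve count = 23403 + 9 = 23412.
A: Extension rate ≈ 5508.4 / 23412 = 0.235 mm/yr.
Length of B = 0.235 × 11936 = 2805.0 mm.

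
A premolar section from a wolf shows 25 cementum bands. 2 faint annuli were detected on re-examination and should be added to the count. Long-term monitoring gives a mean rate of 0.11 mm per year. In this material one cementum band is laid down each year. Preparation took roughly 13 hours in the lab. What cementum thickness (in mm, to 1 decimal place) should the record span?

3.0 mm

True cementum band count = 25 + 2 = 27.
Predicted length = 0.11 mm/year × 27 years = 3.0 mm.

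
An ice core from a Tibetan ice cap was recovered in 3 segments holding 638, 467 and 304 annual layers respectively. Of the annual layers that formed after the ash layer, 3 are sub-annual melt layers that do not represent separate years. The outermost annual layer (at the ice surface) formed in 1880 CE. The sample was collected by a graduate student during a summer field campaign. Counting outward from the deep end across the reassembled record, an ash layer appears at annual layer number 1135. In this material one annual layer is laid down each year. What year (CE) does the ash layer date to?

Total annual layers = 638 + 467 + 304 = 1409.
The ash layer sits at annual layer 1135 from the deep end, so 1409 − 1135 = 274 annual layers formed after it.
274 − 3 false = 271 true annual layers after the ash layer.
The annual layer at the ice surface is 1880 CE, so the ash layer dates to 1880 − 271 = 1609 CE.

1609 CE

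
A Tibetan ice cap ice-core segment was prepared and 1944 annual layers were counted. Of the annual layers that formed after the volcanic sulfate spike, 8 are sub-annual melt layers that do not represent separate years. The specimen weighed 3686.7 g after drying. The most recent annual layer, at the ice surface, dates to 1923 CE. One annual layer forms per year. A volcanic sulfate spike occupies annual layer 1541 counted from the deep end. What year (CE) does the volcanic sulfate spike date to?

1528 CE

1944 − 1541 = 403 annual layers lie beyond the volcanic sulfate spike toward the ice surface.
Excluding 8 false annual layers: 403 − 8 = 395.
1923 − 395 = 1528 CE.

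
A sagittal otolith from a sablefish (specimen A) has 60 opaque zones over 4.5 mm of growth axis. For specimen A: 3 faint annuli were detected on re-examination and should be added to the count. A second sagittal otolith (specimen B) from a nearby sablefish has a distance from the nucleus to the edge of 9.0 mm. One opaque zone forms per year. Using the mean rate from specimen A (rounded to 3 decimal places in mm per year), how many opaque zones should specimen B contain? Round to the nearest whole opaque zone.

127 opaque zones

Specimen A: after corrections the count is 60 + 3 = 63 opaque zones.
A: Mean rate = 4.5 mm / 63 years ≈ 0.071 mm per year.
For B, 9.0 / 0.071 = 126.76 years ≈ 127 opaque zones.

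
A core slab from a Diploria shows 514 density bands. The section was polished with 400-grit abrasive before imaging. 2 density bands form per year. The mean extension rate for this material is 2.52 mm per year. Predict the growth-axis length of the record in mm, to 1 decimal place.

647.6 mm

Dividing by 2 density bands per year: 514 / 2 = 257 years.
257 years at 2.52 mm/year gives 2.52 × 257 = 647.6 mm.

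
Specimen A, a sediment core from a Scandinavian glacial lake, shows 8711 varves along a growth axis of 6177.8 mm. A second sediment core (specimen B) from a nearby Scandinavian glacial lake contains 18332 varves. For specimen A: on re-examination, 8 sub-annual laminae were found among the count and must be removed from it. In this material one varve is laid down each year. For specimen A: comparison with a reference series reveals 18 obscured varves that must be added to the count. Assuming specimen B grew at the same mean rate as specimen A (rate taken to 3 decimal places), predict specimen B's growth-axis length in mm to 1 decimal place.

Specimen A: adjusted count: 8711 − 8 + 18 = 8721 varves.
A: Mean rate = 6177.8 mm / 8721 years ≈ 0.708 mm/year.
For B, 0.708 mm/year × 18332 years = 12979.1 mm.

12979.1 mm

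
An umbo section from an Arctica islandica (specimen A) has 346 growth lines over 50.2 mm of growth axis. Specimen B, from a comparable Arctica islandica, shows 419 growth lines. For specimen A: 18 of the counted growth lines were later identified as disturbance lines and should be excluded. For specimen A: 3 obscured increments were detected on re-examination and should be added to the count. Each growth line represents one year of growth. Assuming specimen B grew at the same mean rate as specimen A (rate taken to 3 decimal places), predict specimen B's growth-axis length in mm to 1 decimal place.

63.7 mm

Specimen A: true growth line count = 346 − 18 + 3 = 331.
A: 50.2 mm over 331 years gives 50.2 / 331 ≈ 0.152 mm/yr.
For B, 0.152 mm/year × 419 years = 63.7 mm.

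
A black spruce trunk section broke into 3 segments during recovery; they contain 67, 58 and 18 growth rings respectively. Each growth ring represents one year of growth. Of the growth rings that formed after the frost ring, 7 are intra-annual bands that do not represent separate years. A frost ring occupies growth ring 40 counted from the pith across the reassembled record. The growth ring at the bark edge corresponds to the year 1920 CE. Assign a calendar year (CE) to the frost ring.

Total growth rings = 67 + 58 + 18 = 143.
The frost ring sits at growth ring 40 from the pith, so 143 − 40 = 103 growth rings formed after it.
Removing the 7 false growth rings leaves 103 − 7 = 96 true growth rings beyond the frost ring.
Counting back 96 years from 1920 CE places the frost ring in 1920 − 96 = 1824 CE.

1824 CE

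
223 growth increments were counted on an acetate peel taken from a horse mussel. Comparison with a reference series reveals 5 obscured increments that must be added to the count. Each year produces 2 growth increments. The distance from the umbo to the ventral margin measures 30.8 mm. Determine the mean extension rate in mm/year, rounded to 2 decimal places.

Adjusted count: 223 + 5 = 228 growth increments.
With 2 growth increments per year, 228 / 2 = 114 years.
Mean rate = 30.8 mm / 114 years ≈ 0.27 mm/year.

0.27 mm/year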